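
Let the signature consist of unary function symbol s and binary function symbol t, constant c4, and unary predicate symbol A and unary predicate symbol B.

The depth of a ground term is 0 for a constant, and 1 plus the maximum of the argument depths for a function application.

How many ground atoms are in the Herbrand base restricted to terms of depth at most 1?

6

First count ground terms of depth ≤ 1.
Count level by level. With function symbols s/1, t/2, the terms of depth ≤ k are the 1 constant together with each function applied to depth-≤(k−1) tuples, so N_k = 1 + N_{k-1} + N_{k-1}^2.
N_0 = 1
N_1 = 1 + 1 + 1^2 = 3
Explicitly: c4, s(c4), t(c4, c4).
So |H| = 3.
A ground atom is a predicate applied to a tuple of terms from H, so the count is the sum over predicates of |H|^arity:
  A: 3;  B: 3
Total ground atoms: 3 + 3 = 6.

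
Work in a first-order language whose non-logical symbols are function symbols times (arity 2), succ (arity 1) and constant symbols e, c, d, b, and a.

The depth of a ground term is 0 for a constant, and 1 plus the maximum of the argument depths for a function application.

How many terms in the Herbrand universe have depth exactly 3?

1600230

Let N_k = |{terms of depth ≤ k}|. Then N_0 = 5 and N_k = 5 + N_{k-1}^2 + N_{k-1} for k ≥ 1 (one summand per function symbol, arity giving the exponent).
N_0 = 5
N_1 = 5 + 5^2 + 5 = 35
N_2 = 5 + 35^2 + 35 = 1265
N_3 = 5 + 1265^2 + 1265 = 1601495
Terms of depth exactly 3: N_3 − N_2 = 1601495 − 1265 = 1600230.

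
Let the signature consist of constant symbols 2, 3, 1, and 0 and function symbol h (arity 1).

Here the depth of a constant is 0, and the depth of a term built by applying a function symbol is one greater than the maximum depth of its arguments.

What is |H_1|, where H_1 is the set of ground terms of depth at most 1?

Count level by level. With function symbols h/1, the terms of depth ≤ k are the 4 constants together with each function applied to depth-≤(k−1) tuples, so N_k = 4 + N_{k-1}.
N_0 = 4
N_1 = 4 + 4 = 8

8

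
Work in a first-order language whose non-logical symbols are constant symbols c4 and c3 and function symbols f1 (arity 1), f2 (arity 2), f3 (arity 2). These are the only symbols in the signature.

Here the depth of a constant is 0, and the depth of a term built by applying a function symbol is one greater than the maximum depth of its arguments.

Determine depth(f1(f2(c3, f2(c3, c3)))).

3

depth(f2(c3, c3)) = 1 + max(0, 0) = 1
depth(f2(c3, f2(c3, c3))) = 1 + max(0, 1) = 2
depth(f1(f2(c3, f2(c3, c3)))) = 1 + depth(f2(c3, f2(c3, c3))) = 1 + 2 = 3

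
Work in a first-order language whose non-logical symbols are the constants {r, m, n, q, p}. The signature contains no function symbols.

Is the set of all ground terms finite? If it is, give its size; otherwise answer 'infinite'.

5

There are no function symbols, so every ground term is one of the 5 constants.
The Herbrand universe is {r, m, n, q, p}, which is finite with 5 elements.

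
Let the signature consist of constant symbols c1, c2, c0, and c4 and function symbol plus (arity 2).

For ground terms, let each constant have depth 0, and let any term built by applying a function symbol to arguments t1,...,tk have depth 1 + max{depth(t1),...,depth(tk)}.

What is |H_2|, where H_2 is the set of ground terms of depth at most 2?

404

Let N_k = |{terms of depth ≤ k}|. Then N_0 = 4 and N_k = 4 + N_{k-1}^2 for k ≥ 1 (one summand per function symbol, arity giving the exponent).
N_0 = 4
N_1 = 4 + 4^2 = 20
N_2 = 4 + 20^2 = 404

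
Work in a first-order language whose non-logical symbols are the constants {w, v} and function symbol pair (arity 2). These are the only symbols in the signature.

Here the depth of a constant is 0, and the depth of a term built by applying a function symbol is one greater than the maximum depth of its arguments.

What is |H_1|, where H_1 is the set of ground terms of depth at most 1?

6

Let N_k = |{terms of depth ≤ k}|. Then N_0 = 2 and N_k = 2 + N_{k-1}^2 for k ≥ 1 (one summand per function symbol, arity giving the exponent).
N_0 = 2
N_1 = 2 + 2^2 = 6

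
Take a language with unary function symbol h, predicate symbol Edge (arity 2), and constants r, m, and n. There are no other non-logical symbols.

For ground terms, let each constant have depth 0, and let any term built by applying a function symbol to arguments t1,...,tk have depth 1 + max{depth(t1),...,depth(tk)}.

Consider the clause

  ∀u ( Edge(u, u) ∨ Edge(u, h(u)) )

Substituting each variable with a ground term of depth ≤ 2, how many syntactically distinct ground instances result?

9

Ground terms of depth ≤ 2:
  Write N_k for the number of ground terms of depth ≤ k. A term of depth ≤ k is either a constant or a function symbol applied to arguments of depth ≤ k−1, so N_k = 3 + N_{k-1}.
  N_0 = 3
  N_1 = 3 + 3 = 6
  N_2 = 3 + 6 = 9
  Explicitly: r, m, n, h(r), h(m), h(n), h(h(r)), h(h(m)), h(h(n)).
So there are 9 ground terms available for substitution.
The clause has 1 distinct variable (u), which appears in the body. In the free term algebra distinct substitutions yield syntactically distinct ground instances.
Number of ground instances = 9.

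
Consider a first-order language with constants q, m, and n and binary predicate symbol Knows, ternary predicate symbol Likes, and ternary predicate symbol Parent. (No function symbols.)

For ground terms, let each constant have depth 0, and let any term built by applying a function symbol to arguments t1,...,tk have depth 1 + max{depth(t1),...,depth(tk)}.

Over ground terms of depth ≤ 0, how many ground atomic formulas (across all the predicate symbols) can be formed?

First count ground terms of depth ≤ 0.
With no function symbols every ground term is a constant, so there are exactly 3 ground terms at every depth bound.
N_0 = 3
Explicitly: q, m, n.
So |H| = 3.
Ground atoms are formed by filling each argument slot of a predicate with a term from H, so an r-ary predicate gives |H|^r atoms:
  Knows: 3^2 = 9;  Likes: 3^3 = 27;  Parent: 3^3 = 27
Total ground atoms: 9 + 27 + 27 = 63.

63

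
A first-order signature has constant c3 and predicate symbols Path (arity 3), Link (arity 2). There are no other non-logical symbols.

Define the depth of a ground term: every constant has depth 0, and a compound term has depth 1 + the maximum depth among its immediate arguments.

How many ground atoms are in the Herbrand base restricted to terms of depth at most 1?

2

First count ground terms of depth ≤ 1.
With no function symbols every ground term is a constant, so there is exactly 1 ground term at every depth bound.
N_0 = 1
N_1 = 1
Explicitly: c3.
So |H| = 1.
For each predicate symbol, the number of ground atoms is |H| raised to its arity; summing:
  Path: 1^3 = 1;  Link: 1^2 = 1
Total ground atoms: 1 + 1 = 2.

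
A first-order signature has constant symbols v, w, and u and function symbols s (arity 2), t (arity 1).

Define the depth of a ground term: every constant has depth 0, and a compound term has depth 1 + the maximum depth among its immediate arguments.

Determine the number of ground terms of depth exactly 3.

59052

Let N_k = |{terms of depth ≤ k}|. Then N_0 = 3 and N_k = 3 + N_{k-1}^2 + N_{k-1} for k ≥ 1 (one summand per function symbol, arity giving the exponent).
N_0 = 3
N_1 = 3 + 3^2 + 3 = 15
N_2 = 3 + 15^2 + 15 = 243
N_3 = 3 + 243^2 + 243 = 59295
Terms of depth exactly 3: N_3 − N_2 = 59295 − 243 = 59052.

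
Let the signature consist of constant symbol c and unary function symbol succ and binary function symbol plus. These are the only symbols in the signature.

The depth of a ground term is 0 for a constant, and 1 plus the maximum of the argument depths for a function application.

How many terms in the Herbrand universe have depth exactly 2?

Let N_k count ground terms of depth at most k. Each non-constant term of depth ≤ k is some function symbol applied to depth-≤(k−1) arguments, giving N_k = 1 + N_{k-1} + N_{k-1}^2.
N_0 = 1
N_1 = 1 + 1 + 1^2 = 3
N_2 = 1 + 3 + 3^2 = 13
Terms of depth exactly 2: N_2 − N_1 = 13 − 3 = 10.

10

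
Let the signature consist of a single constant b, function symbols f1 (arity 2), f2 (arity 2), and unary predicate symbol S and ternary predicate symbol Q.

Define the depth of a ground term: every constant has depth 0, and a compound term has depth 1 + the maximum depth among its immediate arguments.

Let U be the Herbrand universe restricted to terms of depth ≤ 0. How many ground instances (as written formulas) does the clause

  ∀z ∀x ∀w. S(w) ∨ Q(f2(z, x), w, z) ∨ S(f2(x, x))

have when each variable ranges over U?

Ground terms of depth ≤ 0:
  Let N_k count ground terms of depth at most k. Each non-constant term of depth ≤ k is some function symbol applied to depth-≤(k−1) arguments, giving N_k = 1 + N_{k-1}^2 + N_{k-1}^2.
  N_0 = 1
So there is exactly 1 ground term available for substitution.
Each of z, x, w ranges independently over the available ground terms, and distinct assignments produce distinct instances.
Number of ground instances = 1^3 = 1.

1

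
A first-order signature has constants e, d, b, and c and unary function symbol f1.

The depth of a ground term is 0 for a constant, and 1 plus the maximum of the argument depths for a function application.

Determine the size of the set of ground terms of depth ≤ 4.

Let N_k = |{terms of depth ≤ k}|. Then N_0 = 4 and N_k = 4 + N_{k-1} for k ≥ 1 (one summand per function symbol, arity giving the exponent).
N_0 = 4
N_1 = 4 + 4 = 8
N_2 = 4 + 8 = 12
N_3 = 4 + 12 = 16
N_4 = 4 + 16 = 20

20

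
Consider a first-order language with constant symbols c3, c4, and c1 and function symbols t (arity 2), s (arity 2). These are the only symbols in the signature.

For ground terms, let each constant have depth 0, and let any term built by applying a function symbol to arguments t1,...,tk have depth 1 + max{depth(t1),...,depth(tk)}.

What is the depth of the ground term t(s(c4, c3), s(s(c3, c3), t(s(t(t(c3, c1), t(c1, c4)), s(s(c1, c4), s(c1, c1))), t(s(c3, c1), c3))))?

6

depth(s(c4, c3)) = 1 + max(0, 0) = 1
depth(s(c3, c3)) = 1 + max(0, 0) = 1
depth(t(c3, c1)) = 1 + max(0, 0) = 1
depth(t(c1, c4)) = 1 + max(0, 0) = 1
depth(t(t(c3, c1), t(c1, c4))) = 1 + max(1, 1) = 2
depth(s(c1, c4)) = 1 + max(0, 0) = 1
depth(s(c1, c1)) = 1 + max(0, 0) = 1
depth(s(s(c1, c4), s(c1, c1))) = 1 + max(1, 1) = 2
depth(s(t(t(c3, c1), t(c1, c4)), s(s(c1, c4), s(c1, c1)))) = 1 + max(2, 2) = 3
depth(s(c3, c1)) = 1 + max(0, 0) = 1
depth(t(s(c3, c1), c3)) = 1 + max(1, 0) = 2
depth(t(s(t(t(c3, c1), t(c1, c4)), s(s(c1, c4), s(c1, c1))), t(s(c3, c1), c3))) = 1 + max(3, 2) = 4
depth(s(s(c3, c3), t(s(t(t(c3, c1), t(c1, c4)), s(s(c1, c4), s(c1, c1))), t(s(c3, c1), c3)))) = 1 + max(1, 4) = 5
depth(t(s(c4, c3), s(s(c3, c3), t(s(t(t(c3, c1), t(c1, c4)), s(s(c1, c4), s(c1, c1))), t(s(c3, c1), c3))))) = 1 + max(1, 5) = 6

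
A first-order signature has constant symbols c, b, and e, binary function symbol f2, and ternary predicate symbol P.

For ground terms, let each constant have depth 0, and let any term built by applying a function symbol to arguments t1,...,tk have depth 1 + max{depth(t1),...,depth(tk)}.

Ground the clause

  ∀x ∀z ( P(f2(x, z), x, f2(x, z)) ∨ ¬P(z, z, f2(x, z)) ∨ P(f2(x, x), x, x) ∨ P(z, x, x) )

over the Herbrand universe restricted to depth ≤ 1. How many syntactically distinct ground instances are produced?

Ground terms of depth ≤ 1:
  Write N_k for the number of ground terms of depth ≤ k. A term of depth ≤ k is either a constant or a function symbol applied to arguments of depth ≤ k−1, so N_k = 3 + N_{k-1}^2.
  N_0 = 3
  N_1 = 3 + 3^2 = 12
  Explicitly: c, b, e, f2(c, c), f2(c, b), f2(c, e), f2(b, c), f2(b, b), f2(b, e), f2(e, c), f2(e, b), f2(e, e).
So there are 12 ground terms available for substitution.
The body mentions every one of the 2 quantified variables; since ground terms form a free algebra, no two substitutions collapse to the same formula.
Number of ground instances = 12^2 = 144.

144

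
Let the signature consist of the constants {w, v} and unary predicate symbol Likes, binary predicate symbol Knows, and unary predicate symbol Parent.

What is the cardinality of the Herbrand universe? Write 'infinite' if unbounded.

2

There are no function symbols, so every ground term is one of the 2 constants.
The Herbrand universe is {w, v}, which is finite with 2 elements.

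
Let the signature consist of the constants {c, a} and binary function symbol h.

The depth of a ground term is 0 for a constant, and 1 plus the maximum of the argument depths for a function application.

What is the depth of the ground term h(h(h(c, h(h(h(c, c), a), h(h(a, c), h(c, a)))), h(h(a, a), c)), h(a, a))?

6

depth(h(c, c)) = 1 + max(0, 0) = 1
depth(h(h(c, c), a)) = 1 + max(1, 0) = 2
depth(h(a, c)) = 1 + max(0, 0) = 1
depth(h(c, a)) = 1 + max(0, 0) = 1
depth(h(h(a, c), h(c, a))) = 1 + max(1, 1) = 2
depth(h(h(h(c, c), a), h(h(a, c), h(c, a)))) = 1 + max(2, 2) = 3
depth(h(c, h(h(h(c, c), a), h(h(a, c), h(c, a))))) = 1 + max(0, 3) = 4
depth(h(a, a)) = 1 + max(0, 0) = 1
depth(h(h(a, a), c)) = 1 + max(1, 0) = 2
depth(h(h(c, h(h(h(c, c), a), h(h(a, c), h(c, a)))), h(h(a, a), c))) = 1 + max(4, 2) = 5
depth(h(h(h(c, h(h(h(c, c), a), h(h(a, c), h(c, a)))), h(h(a, a), c)), h(a, a))) = 1 + max(5, 1) = 6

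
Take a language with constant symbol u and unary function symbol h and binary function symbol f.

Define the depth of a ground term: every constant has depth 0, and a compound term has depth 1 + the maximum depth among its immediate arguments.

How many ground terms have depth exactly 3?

Let N_k count ground terms of depth at most k. Each non-constant term of depth ≤ k is some function symbol applied to depth-≤(k−1) arguments, giving N_k = 1 + N_{k-1} + N_{k-1}^2.
N_0 = 1
N_1 = 1 + 1 + 1^2 = 3
N_2 = 1 + 3 + 3^2 = 13
N_3 = 1 + 13 + 13^2 = 183
Terms of depth exactly 3: N_3 − N_2 = 183 − 13 = 170.

170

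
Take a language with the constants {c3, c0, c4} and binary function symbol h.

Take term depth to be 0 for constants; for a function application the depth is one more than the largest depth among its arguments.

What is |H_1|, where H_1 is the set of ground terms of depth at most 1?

12

Write N_k for the number of ground terms of depth ≤ k. A term of depth ≤ k is either a constant or a function symbol applied to arguments of depth ≤ k−1, so N_k = 3 + N_{k-1}^2.
N_0 = 3
N_1 = 3 + 3^2 = 12
Explicitly: c3, c0, c4, h(c3, c3), h(c3, c0), h(c3, c4), h(c0, c3), h(c0, c0), h(c0, c4), h(c4, c3), h(c4, c0), h(c4, c4).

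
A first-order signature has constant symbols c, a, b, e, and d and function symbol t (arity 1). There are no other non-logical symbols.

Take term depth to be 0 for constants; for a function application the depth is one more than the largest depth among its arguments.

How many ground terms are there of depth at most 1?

Let N_k = |{terms of depth ≤ k}|. Then N_0 = 5 and N_k = 5 + N_{k-1} for k ≥ 1 (one summand per function symbol, arity giving the exponent).
N_0 = 5
N_1 = 5 + 5 = 10
Explicitly: c, a, b, e, d, t(c), t(a), t(b), t(e), t(d).

10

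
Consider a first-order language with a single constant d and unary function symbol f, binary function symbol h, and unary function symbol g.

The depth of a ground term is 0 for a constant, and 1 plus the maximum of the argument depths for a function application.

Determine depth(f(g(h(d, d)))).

depth(h(d, d)) = 1 + max(0, 0) = 1
depth(g(h(d, d))) = 1 + depth(h(d, d)) = 1 + 1 = 2
depth(f(g(h(d, d)))) = 1 + depth(g(h(d, d))) = 1 + 2 = 3

3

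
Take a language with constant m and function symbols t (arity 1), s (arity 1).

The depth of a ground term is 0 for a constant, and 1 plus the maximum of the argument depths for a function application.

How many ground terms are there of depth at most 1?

3

If N_k denotes the number of depth-≤k ground terms, the 1 constant gives N_0 = 1, and each function symbol of arity r contributes N_{k-1}^r new terms at level k: N_k = 1 + N_{k-1} + N_{k-1}.
N_0 = 1
N_1 = 1 + 1 + 1 = 3
Explicitly: m, t(m), s(m).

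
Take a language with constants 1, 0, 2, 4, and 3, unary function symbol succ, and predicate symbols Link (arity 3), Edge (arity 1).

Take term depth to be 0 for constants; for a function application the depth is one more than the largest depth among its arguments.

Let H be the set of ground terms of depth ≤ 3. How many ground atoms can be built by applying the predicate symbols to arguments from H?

First count ground terms of depth ≤ 3.
Write N_k for the number of ground terms of depth ≤ k. A term of depth ≤ k is either a constant or a function symbol applied to arguments of depth ≤ k−1, so N_k = 5 + N_{k-1}.
N_0 = 5
N_1 = 5 + 5 = 10
N_2 = 5 + 10 = 15
N_3 = 5 + 15 = 20
So |H| = 20.
Ground atoms are formed by filling each argument slot of a predicate with a term from H, so an r-ary predicate gives |H|^r atoms:
  Link: 20^3 = 8000;  Edge: 20
Total ground atoms: 8000 + 20 = 8020.

8020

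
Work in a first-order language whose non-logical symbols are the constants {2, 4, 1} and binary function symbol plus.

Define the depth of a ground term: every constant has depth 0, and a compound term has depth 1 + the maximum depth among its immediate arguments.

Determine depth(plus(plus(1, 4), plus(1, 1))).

depth(plus(1, 4)) = 1 + max(0, 0) = 1
depth(plus(1, 1)) = 1 + max(0, 0) = 1
depth(plus(plus(1, 4), plus(1, 1))) = 1 + max(1, 1) = 2

2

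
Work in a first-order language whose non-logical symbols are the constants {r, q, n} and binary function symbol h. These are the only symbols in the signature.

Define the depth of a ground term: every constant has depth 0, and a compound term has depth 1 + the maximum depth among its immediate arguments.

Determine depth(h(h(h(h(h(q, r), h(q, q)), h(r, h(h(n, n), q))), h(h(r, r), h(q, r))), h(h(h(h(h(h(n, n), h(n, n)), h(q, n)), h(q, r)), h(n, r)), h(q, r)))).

7

depth(h(q, r)) = 1 + max(0, 0) = 1
depth(h(q, q)) = 1 + max(0, 0) = 1
depth(h(h(q, r), h(q, q))) = 1 + max(1, 1) = 2
depth(h(n, n)) = 1 + max(0, 0) = 1
depth(h(h(n, n), q)) = 1 + max(1, 0) = 2
depth(h(r, h(h(n, n), q))) = 1 + max(0, 2) = 3
depth(h(h(h(q, r), h(q, q)), h(r, h(h(n, n), q)))) = 1 + max(2, 3) = 4
depth(h(r, r)) = 1 + max(0, 0) = 1
depth(h(h(r, r), h(q, r))) = 1 + max(1, 1) = 2
depth(h(h(h(h(q, r), h(q, q)), h(r, h(h(n, n), q))), h(h(r, r), h(q, r)))) = 1 + max(4, 2) = 5
depth(h(h(n, n), h(n, n))) = 1 + max(1, 1) = 2
depth(h(q, n)) = 1 + max(0, 0) = 1
depth(h(h(h(n, n), h(n, n)), h(q, n))) = 1 + max(2, 1) = 3
depth(h(h(h(h(n, n), h(n, n)), h(q, n)), h(q, r))) = 1 + max(3, 1) = 4
depth(h(n, r)) = 1 + max(0, 0) = 1
depth(h(h(h(h(h(n, n), h(n, n)), h(q, n)), h(q, r)), h(n, r))) = 1 + max(4, 1) = 5
depth(h(h(h(h(h(h(n, n), h(n, n)), h(q, n)), h(q, r)), h(n, r)), h(q, r))) = 1 + max(5, 1) = 6
depth(h(h(h(h(h(q, r), h(q, q)), h(r, h(h(n, n), q))), h(h(r, r), h(q, r))), h(h(h(h(h(h(n, n), h(n, n)), h(q, n)), h(q, r)), h(n, r)), h(q, r)))) = 1 + max(5, 6) = 7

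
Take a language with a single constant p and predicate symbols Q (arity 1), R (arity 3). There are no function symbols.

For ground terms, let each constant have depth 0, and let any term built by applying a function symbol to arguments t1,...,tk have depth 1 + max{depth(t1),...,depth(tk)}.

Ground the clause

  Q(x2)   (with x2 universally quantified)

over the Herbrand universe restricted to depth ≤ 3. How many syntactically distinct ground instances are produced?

Ground terms of depth ≤ 3:
  With no function symbols every ground term is a constant, so there is exactly 1 ground term at every depth bound.
  N_0 = 1
  N_1 = 1
  N_2 = 1
  N_3 = 1
  Explicitly: p.
So there is exactly 1 ground term available for substitution.
There is 1 variable to instantiate (x2),  occurring in at least one literal, so different choices give different ground instances.
Number of ground instances = 1.

1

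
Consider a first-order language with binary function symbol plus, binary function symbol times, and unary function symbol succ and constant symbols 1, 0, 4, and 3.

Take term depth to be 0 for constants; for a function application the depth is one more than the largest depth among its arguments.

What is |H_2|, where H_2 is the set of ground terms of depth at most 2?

3244

Let N_k count ground terms of depth at most k. Each non-constant term of depth ≤ k is some function symbol applied to depth-≤(k−1) arguments, giving N_k = 4 + N_{k-1}^2 + N_{k-1}^2 + N_{k-1}.
N_0 = 4
N_1 = 4 + 4^2 + 4^2 + 4 = 40
N_2 = 4 + 40^2 + 40^2 + 40 = 3244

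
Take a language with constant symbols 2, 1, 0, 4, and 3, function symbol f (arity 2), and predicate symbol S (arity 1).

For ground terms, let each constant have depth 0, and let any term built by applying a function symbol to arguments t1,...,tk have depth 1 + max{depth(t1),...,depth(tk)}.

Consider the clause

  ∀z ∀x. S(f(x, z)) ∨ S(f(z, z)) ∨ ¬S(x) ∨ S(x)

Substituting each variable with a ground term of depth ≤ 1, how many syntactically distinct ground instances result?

Ground terms of depth ≤ 1:
  If N_k denotes the number of depth-≤k ground terms, the 5 constants give N_0 = 5, and each function symbol of arity r contributes N_{k-1}^r new terms at level k: N_k = 5 + N_{k-1}^2.
  N_0 = 5
  N_1 = 5 + 5^2 = 30
So there are 30 ground terms available for substitution.
There are 2 variables to instantiate (z, x), each occurring in at least one literal, so different choices give different ground instances.
Number of ground instances = 30^2 = 900.

900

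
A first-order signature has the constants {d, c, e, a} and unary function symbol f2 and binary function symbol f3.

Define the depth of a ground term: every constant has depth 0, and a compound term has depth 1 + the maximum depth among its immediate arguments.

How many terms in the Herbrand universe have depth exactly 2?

580

Let N_k count ground terms of depth at most k. Each non-constant term of depth ≤ k is some function symbol applied to depth-≤(k−1) arguments, giving N_k = 4 + N_{k-1} + N_{k-1}^2.
N_0 = 4
N_1 = 4 + 4 + 4^2 = 24
N_2 = 4 + 24 + 24^2 = 604
Terms of depth exactly 2: N_2 − N_1 = 604 − 24 = 580.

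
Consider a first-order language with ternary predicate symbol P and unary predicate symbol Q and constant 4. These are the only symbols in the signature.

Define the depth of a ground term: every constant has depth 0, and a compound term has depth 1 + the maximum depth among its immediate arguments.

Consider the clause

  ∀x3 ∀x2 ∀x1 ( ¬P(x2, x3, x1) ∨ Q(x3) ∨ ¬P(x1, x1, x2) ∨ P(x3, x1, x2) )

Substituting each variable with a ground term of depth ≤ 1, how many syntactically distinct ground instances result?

Ground terms of depth ≤ 1:
  With no function symbols every ground term is a constant, so there is exactly 1 ground term at every depth bound.
  N_0 = 1
  N_1 = 1
  Explicitly: 4.
So there is exactly 1 ground term available for substitution.
There are 3 variables to instantiate (x3, x2, x1), each occurring in at least one literal, so different choices give different ground instances.
Number of ground instances = 1^3 = 1.

1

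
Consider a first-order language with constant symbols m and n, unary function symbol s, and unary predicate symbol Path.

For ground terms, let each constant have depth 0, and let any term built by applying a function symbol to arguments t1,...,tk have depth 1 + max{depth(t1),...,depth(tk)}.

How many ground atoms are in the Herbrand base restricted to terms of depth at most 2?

6

First count ground terms of depth ≤ 2.
Let N_k count ground terms of depth at most k. Each non-constant term of depth ≤ k is some function symbol applied to depth-≤(k−1) arguments, giving N_k = 2 + N_{k-1}.
N_0 = 2
N_1 = 2 + 2 = 4
N_2 = 2 + 4 = 6
Explicitly: m, n, s(m), s(n), s(s(m)), s(s(n)).
So |H| = 6.
Ground atoms are formed by filling each argument slot of a predicate with a term from H, so an r-ary predicate gives |H|^r atoms:
  Path: 6
Total ground atoms: 6.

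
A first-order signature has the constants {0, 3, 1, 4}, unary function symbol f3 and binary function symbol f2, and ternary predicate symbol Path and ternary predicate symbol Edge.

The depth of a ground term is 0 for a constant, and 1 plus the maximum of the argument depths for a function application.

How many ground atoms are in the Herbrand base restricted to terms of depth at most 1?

First count ground terms of depth ≤ 1.
Let N_k count ground terms of depth at most k. Each non-constant term of depth ≤ k is some function symbol applied to depth-≤(k−1) arguments, giving N_k = 4 + N_{k-1} + N_{k-1}^2.
N_0 = 4
N_1 = 4 + 4 + 4^2 = 24
So |H| = 24.
Ground atoms are formed by filling each argument slot of a predicate with a term from H, so an r-ary predicate gives |H|^r atoms:
  Path: 24^3 = 13824;  Edge: 24^3 = 13824
Total ground atoms: 13824 + 13824 = 27648.

27648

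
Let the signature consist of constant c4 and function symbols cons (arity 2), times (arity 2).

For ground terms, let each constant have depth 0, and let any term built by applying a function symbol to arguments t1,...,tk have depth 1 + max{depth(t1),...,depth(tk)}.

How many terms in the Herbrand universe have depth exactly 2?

Let N_k count ground terms of depth at most k. Each non-constant term of depth ≤ k is some function symbol applied to depth-≤(k−1) arguments, giving N_k = 1 + N_{k-1}^2 + N_{k-1}^2.
N_0 = 1
N_1 = 1 + 1^2 + 1^2 = 3
N_2 = 1 + 3^2 + 3^2 = 19
Terms of depth exactly 2: N_2 − N_1 = 19 − 3 = 16.

16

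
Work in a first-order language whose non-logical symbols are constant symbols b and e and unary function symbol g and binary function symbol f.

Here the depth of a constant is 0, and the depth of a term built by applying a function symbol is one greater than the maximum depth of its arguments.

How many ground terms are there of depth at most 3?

5552

Let N_k count ground terms of depth at most k. Each non-constant term of depth ≤ k is some function symbol applied to depth-≤(k−1) arguments, giving N_k = 2 + N_{k-1} + N_{k-1}^2.
N_0 = 2
N_1 = 2 + 2 + 2^2 = 8
N_2 = 2 + 8 + 8^2 = 74
N_3 = 2 + 74 + 74^2 = 5552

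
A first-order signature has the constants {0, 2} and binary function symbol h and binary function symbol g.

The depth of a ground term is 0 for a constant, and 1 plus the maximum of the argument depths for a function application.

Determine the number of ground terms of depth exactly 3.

81408

Write N_k for the number of ground terms of depth ≤ k. A term of depth ≤ k is either a constant or a function symbol applied to arguments of depth ≤ k−1, so N_k = 2 + N_{k-1}^2 + N_{k-1}^2.
N_0 = 2
N_1 = 2 + 2^2 + 2^2 = 10
N_2 = 2 + 10^2 + 10^2 = 202
N_3 = 2 + 202^2 + 202^2 = 81610
Terms of depth exactly 3: N_3 − N_2 = 81610 − 202 = 81408.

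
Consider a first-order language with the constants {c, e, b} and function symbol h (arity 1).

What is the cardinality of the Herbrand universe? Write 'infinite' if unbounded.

infinite

The signature has at least one function symbol (h, arity 1) and at least one constant (c).
Iterating h gives infinitely many distinct ground terms: c, h(c), h(h(c)), ...
So the Herbrand universe is infinite.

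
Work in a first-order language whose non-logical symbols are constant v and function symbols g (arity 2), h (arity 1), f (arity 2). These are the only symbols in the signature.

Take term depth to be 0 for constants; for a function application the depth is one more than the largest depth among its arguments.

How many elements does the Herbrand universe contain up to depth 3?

If N_k denotes the number of depth-≤k ground terms, the 1 constant gives N_0 = 1, and each function symbol of arity r contributes N_{k-1}^r new terms at level k: N_k = 1 + N_{k-1}^2 + N_{k-1} + N_{k-1}^2.
N_0 = 1
N_1 = 1 + 1^2 + 1 + 1^2 = 4
N_2 = 1 + 4^2 + 4 + 4^2 = 37
N_3 = 1 + 37^2 + 37 + 37^2 = 2776

2776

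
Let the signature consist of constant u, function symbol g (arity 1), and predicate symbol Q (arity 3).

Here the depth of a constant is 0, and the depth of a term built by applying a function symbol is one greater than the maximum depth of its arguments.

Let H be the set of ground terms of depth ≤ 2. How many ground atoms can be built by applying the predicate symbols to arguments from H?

First count ground terms of depth ≤ 2.
Count level by level. With function symbols g/1, the terms of depth ≤ k are the 1 constant together with each function applied to depth-≤(k−1) tuples, so N_k = 1 + N_{k-1}.
N_0 = 1
N_1 = 1 + 1 = 2
N_2 = 1 + 2 = 3
So |H| = 3.
Each predicate of arity r yields |H|^r ground atoms (one per choice of an r-tuple from H):
  Q: 3^3 = 27
Total ground atoms: 27.

27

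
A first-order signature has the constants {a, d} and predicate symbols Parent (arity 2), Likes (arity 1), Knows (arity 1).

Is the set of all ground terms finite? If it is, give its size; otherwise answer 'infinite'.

2

There are no function symbols, so every ground term is one of the 2 constants.
The Herbrand universe is {a, d}, which is finite with 2 elements.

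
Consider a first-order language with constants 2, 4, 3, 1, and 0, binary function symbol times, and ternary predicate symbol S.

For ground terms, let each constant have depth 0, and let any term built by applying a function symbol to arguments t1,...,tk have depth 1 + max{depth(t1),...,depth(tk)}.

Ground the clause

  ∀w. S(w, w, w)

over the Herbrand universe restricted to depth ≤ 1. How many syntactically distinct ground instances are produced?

30

Ground terms of depth ≤ 1:
  Let N_k = |{terms of depth ≤ k}|. Then N_0 = 5 and N_k = 5 + N_{k-1}^2 for k ≥ 1 (one summand per function symbol, arity giving the exponent).
  N_0 = 5
  N_1 = 5 + 5^2 = 30
So there are 30 ground terms available for substitution.
The body mentions the single quantified variable w; since ground terms form a free algebra, no two substitutions collapse to the same formula.
Number of ground instances = 30.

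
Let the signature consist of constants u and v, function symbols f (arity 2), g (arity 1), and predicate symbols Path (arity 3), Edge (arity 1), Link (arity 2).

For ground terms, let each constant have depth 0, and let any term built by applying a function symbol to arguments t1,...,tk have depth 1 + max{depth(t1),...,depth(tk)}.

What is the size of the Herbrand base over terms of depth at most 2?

410774

First count ground terms of depth ≤ 2.
Write N_k for the number of ground terms of depth ≤ k. A term of depth ≤ k is either a constant or a function symbol applied to arguments of depth ≤ k−1, so N_k = 2 + N_{k-1}^2 + N_{k-1}.
N_0 = 2
N_1 = 2 + 2^2 + 2 = 8
N_2 = 2 + 8^2 + 8 = 74
So |H| = 74.
Each predicate of arity r yields |H|^r ground atoms (one per choice of an r-tuple from H):
  Path: 74^3 = 405224;  Edge: 74;  Link: 74^2 = 5476
Total ground atoms: 405224 + 74 + 5476 = 410774.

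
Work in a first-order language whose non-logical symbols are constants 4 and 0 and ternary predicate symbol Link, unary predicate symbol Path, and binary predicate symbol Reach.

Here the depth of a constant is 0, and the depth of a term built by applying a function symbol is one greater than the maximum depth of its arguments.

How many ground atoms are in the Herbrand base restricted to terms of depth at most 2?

14

First count ground terms of depth ≤ 2.
With no function symbols every ground term is a constant, so there are exactly 2 ground terms at every depth bound.
N_0 = 2
N_1 = 2
N_2 = 2
Explicitly: 4, 0.
So |H| = 2.
A ground atom is a predicate applied to a tuple of terms from H, so the count is the sum over predicates of |H|^arity:
  Link: 2^3 = 8;  Path: 2;  Reach: 2^2 = 4
Total ground atoms: 8 + 2 + 4 = 14.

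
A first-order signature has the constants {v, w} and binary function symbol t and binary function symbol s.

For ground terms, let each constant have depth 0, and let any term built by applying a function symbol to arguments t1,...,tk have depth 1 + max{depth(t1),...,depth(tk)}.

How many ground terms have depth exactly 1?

8

If N_k denotes the number of depth-≤k ground terms, the 2 constants give N_0 = 2, and each function symbol of arity r contributes N_{k-1}^r new terms at level k: N_k = 2 + N_{k-1}^2 + N_{k-1}^2.
N_0 = 2
N_1 = 2 + 2^2 + 2^2 = 10
Terms of depth exactly 1: N_1 − N_0 = 10 − 2 = 8.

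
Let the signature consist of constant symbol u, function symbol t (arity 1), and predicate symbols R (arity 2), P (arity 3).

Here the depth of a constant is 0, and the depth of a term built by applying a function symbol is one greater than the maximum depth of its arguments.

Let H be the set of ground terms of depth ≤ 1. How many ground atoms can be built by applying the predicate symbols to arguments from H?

First count ground terms of depth ≤ 1.
Write N_k for the number of ground terms of depth ≤ k. A term of depth ≤ k is either a constant or a function symbol applied to arguments of depth ≤ k−1, so N_k = 1 + N_{k-1}.
N_0 = 1
N_1 = 1 + 1 = 2
So |H| = 2.
Each predicate of arity r yields |H|^r ground atoms (one per choice of an r-tuple from H):
  R: 2^2 = 4;  P: 2^3 = 8
Total ground atoms: 4 + 8 = 12.

12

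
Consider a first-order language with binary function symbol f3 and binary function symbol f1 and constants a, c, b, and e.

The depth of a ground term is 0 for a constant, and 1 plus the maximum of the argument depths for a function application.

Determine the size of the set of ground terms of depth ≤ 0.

Count level by level. With function symbols f3/2, f1/2, the terms of depth ≤ k are the 4 constants together with each function applied to depth-≤(k−1) tuples, so N_k = 4 + N_{k-1}^2 + N_{k-1}^2.
N_0 = 4
Explicitly: a, c, b, e.

4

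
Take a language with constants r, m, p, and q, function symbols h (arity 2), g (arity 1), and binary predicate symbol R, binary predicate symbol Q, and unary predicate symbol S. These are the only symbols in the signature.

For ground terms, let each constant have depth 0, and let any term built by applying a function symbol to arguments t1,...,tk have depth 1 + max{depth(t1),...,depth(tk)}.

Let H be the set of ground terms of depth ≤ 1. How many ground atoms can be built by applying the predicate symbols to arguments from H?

First count ground terms of depth ≤ 1.
Let N_k count ground terms of depth at most k. Each non-constant term of depth ≤ k is some function symbol applied to depth-≤(k−1) arguments, giving N_k = 4 + N_{k-1}^2 + N_{k-1}.
N_0 = 4
N_1 = 4 + 4^2 + 4 = 24
So |H| = 24.
For each predicate symbol, the number of ground atoms is |H| raised to its arity; summing:
  R: 24^2 = 576;  Q: 24^2 = 576;  S: 24
Total ground atoms: 576 + 576 + 24 = 1176.

1176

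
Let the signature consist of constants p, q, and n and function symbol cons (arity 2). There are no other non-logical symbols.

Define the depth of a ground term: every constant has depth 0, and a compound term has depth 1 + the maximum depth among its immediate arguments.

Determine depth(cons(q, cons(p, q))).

2

depth(cons(p, q)) = 1 + max(0, 0) = 1
depth(cons(q, cons(p, q))) = 1 + max(0, 1) = 2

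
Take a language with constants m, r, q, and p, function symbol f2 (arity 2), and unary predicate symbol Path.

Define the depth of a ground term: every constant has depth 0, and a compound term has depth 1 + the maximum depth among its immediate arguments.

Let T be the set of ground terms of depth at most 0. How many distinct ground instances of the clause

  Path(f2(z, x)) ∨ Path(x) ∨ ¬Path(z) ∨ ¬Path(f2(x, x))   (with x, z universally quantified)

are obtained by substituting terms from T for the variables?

Ground terms of depth ≤ 0:
  Write N_k for the number of ground terms of depth ≤ k. A term of depth ≤ k is either a constant or a function symbol applied to arguments of depth ≤ k−1, so N_k = 4 + N_{k-1}^2.
  N_0 = 4
  Explicitly: m, r, q, p.
So there are 4 ground terms available for substitution.
The clause has 2 distinct variables (x, z), each appearing in the body. In the free term algebra distinct substitutions yield syntactically distinct ground instances.
Number of ground instances = 4^2 = 16.

16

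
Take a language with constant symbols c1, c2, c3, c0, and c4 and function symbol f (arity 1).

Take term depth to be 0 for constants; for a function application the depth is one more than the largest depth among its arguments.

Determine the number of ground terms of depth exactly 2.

5

Count level by level. With function symbols f/1, the terms of depth ≤ k are the 5 constants together with each function applied to depth-≤(k−1) tuples, so N_k = 5 + N_{k-1}.
N_0 = 5
N_1 = 5 + 5 = 10
N_2 = 5 + 10 = 15
Terms of depth exactly 2: N_2 − N_1 = 15 − 10 = 5.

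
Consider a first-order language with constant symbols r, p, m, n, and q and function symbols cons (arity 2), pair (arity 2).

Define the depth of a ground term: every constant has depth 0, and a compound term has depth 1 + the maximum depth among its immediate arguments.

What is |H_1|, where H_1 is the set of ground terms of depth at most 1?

If N_k denotes the number of depth-≤k ground terms, the 5 constants give N_0 = 5, and each function symbol of arity r contributes N_{k-1}^r new terms at level k: N_k = 5 + N_{k-1}^2 + N_{k-1}^2.
N_0 = 5
N_1 = 5 + 5^2 + 5^2 = 55

55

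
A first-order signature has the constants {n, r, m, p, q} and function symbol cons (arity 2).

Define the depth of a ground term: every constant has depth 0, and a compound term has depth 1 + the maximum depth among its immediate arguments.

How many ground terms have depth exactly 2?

Let N_k = |{terms of depth ≤ k}|. Then N_0 = 5 and N_k = 5 + N_{k-1}^2 for k ≥ 1 (one summand per function symbol, arity giving the exponent).
N_0 = 5
N_1 = 5 + 5^2 = 30
N_2 = 5 + 30^2 = 905
Terms of depth exactly 2: N_2 − N_1 = 905 − 30 = 875.

875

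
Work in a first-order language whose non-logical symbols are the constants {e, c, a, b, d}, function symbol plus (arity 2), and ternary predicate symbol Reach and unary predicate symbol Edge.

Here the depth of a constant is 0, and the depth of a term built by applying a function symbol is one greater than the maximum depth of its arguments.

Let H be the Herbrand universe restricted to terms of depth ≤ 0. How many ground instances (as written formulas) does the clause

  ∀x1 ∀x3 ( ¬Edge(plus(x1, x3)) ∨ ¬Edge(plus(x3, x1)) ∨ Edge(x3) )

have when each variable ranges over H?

Ground terms of depth ≤ 0:
  Count level by level. With function symbols plus/2, the terms of depth ≤ k are the 5 constants together with each function applied to depth-≤(k−1) tuples, so N_k = 5 + N_{k-1}^2.
  N_0 = 5
  Explicitly: e, c, a, b, d.
So there are 5 ground terms available for substitution.
The clause has 2 distinct variables (x1, x3), each appearing in the body. In the free term algebra distinct substitutions yield syntactically distinct ground instances.
Number of ground instances = 5^2 = 25.

25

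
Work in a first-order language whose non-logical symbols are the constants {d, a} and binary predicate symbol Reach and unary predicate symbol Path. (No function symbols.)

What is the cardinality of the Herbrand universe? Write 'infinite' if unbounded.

2

There are no function symbols, so every ground term is one of the 2 constants.
The Herbrand universe is {d, a}, which is finite with 2 elements.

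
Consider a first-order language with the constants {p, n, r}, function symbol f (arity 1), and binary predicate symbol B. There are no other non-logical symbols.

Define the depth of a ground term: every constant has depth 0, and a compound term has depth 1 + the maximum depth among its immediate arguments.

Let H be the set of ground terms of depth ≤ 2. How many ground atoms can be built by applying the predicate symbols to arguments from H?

First count ground terms of depth ≤ 2.
If N_k denotes the number of depth-≤k ground terms, the 3 constants give N_0 = 3, and each function symbol of arity r contributes N_{k-1}^r new terms at level k: N_k = 3 + N_{k-1}.
N_0 = 3
N_1 = 3 + 3 = 6
N_2 = 3 + 6 = 9
Explicitly: p, n, r, f(p), f(n), f(r), f(f(p)), f(f(n)), f(f(r)).
So |H| = 9.
Each predicate of arity r yields |H|^r ground atoms (one per choice of an r-tuple from H):
  B: 9^2 = 81
Total ground atoms: 81.

81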